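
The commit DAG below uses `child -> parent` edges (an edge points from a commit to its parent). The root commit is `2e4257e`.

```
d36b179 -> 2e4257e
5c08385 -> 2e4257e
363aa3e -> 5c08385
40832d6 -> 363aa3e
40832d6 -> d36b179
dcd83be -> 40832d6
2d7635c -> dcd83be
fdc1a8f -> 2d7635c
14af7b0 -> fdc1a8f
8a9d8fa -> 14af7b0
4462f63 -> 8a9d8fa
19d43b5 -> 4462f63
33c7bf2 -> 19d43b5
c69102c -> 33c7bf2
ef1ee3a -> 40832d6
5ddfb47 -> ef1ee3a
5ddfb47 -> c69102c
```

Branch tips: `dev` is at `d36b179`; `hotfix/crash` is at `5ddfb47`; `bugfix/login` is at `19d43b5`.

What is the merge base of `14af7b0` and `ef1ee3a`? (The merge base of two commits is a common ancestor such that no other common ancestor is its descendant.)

Ancestors of 14af7b0: {14af7b0, 2d7635c, 2e4257e, 363aa3e, 40832d6, 5c08385, d36b179, dcd83be, fdc1a8f}.
Ancestors of ef1ee3a: {2e4257e, 363aa3e, 40832d6, 5c08385, d36b179, ef1ee3a}.
Common ancestors: {2e4257e, 363aa3e, 40832d6, 5c08385, d36b179}.
Among these, 40832d6 is not an ancestor of any other common ancestor — it is the merge base.

40832d6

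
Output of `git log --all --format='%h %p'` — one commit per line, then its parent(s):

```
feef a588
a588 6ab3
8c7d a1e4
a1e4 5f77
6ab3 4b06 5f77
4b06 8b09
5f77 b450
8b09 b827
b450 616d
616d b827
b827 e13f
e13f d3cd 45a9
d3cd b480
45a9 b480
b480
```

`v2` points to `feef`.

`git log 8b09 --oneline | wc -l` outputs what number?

6

Walking parent pointers from 8b09: reachable set = {45a9, 8b09, b480, b827, d3cd, e13f}.
That is 6 commits.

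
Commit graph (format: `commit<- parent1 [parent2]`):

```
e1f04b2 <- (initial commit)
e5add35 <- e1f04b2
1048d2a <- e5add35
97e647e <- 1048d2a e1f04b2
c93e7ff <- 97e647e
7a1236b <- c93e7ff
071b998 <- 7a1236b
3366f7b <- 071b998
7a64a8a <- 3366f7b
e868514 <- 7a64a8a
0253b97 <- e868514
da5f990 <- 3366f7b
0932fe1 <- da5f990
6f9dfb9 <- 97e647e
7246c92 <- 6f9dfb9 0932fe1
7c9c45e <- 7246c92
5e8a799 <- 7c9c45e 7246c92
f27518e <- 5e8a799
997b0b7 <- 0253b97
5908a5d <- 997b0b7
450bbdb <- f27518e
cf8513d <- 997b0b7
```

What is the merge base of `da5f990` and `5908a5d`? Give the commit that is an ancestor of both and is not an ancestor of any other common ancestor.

3366f7b

Ancestors of da5f990: {071b998, 1048d2a, 3366f7b, 7a1236b, 97e647e, c93e7ff, da5f990, e1f04b2, e5add35}.
Ancestors of 5908a5d: {0253b97, 071b998, 1048d2a, 3366f7b, 5908a5d, 7a1236b, 7a64a8a, 97e647e, 997b0b7, c93e7ff, e1f04b2, e5add35, e868514}.
Common ancestors: {071b998, 1048d2a, 3366f7b, 7a1236b, 97e647e, c93e7ff, e1f04b2, e5add35}.
Among these, 3366f7b is not an ancestor of any other common ancestor — it is the merge base.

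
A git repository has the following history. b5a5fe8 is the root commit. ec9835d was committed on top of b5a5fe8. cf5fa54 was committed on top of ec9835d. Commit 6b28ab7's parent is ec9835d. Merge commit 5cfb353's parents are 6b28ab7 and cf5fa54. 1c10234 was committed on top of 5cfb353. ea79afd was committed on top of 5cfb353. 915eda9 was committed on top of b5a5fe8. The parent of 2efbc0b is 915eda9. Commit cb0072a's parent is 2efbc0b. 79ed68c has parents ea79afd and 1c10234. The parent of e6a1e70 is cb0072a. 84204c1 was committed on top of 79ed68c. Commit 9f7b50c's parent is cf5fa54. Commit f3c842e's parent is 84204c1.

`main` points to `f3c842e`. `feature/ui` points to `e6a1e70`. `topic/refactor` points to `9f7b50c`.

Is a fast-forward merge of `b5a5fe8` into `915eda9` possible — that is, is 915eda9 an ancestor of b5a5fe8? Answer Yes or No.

A fast-forward from 915eda9 to b5a5fe8 is possible iff 915eda9 is an ancestor of b5a5fe8.
Ancestors of b5a5fe8: {b5a5fe8}.
915eda9 is not among them, so fast-forward is not possible.

No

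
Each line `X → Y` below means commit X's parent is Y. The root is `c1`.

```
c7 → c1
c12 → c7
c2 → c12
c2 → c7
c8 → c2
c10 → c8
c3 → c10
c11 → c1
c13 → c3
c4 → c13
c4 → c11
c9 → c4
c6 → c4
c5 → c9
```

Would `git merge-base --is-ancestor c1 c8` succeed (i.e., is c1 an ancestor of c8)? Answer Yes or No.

Ancestors of c8 (commits reachable by following parents): {c1, c12, c2, c7, c8}.
c1 is in that set, so it is an ancestor of c8.

Yes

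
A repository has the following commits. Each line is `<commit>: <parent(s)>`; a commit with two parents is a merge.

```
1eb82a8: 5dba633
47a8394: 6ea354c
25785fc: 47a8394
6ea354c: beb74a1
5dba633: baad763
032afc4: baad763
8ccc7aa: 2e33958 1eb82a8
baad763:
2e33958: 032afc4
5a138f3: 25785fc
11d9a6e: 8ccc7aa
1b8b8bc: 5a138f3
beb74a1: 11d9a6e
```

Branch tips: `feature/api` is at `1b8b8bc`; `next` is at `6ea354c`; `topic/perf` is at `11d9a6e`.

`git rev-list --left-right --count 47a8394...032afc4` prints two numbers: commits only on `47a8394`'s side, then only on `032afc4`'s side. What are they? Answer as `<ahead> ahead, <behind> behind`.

Reachable from 47a8394: {032afc4, 11d9a6e, 1eb82a8, 2e33958, 47a8394, 5dba633, 6ea354c, 8ccc7aa, baad763, beb74a1}.
Reachable from 032afc4: {032afc4, baad763}.
Only in 47a8394's history (ahead): {11d9a6e, 1eb82a8, 2e33958, 47a8394, 5dba633, 6ea354c, 8ccc7aa, beb74a1} — 8.
Only in 032afc4's history (behind): {} — 0.

8 ahead, 0 behind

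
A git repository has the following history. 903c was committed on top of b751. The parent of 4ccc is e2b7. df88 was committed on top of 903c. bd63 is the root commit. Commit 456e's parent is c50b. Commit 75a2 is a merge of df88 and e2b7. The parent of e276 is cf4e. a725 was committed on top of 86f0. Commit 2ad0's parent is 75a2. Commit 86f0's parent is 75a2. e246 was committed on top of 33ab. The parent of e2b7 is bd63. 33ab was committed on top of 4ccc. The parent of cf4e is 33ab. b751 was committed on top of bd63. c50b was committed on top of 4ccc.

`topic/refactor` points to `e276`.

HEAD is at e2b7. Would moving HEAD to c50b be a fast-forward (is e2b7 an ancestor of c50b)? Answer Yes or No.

Yes

A fast-forward from e2b7 to c50b is possible iff e2b7 is an ancestor of c50b.
Ancestors of c50b: {4ccc, bd63, c50b, e2b7}.
e2b7 is among them, so fast-forward is possible.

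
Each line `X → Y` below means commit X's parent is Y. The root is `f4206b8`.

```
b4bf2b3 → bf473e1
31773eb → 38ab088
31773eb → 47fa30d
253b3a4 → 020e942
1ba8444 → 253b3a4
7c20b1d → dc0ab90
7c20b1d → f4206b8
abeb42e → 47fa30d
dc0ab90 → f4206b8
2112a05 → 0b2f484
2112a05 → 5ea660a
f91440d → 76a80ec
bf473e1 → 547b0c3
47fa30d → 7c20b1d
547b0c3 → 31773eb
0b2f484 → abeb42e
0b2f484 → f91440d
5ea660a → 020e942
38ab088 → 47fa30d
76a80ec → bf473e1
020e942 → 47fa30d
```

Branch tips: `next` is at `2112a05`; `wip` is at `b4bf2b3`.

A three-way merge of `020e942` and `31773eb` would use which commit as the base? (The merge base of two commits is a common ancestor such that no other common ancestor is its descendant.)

47fa30d

Ancestors of 020e942: {020e942, 47fa30d, 7c20b1d, dc0ab90, f4206b8}.
Ancestors of 31773eb: {31773eb, 38ab088, 47fa30d, 7c20b1d, dc0ab90, f4206b8}.
Common ancestors: {47fa30d, 7c20b1d, dc0ab90, f4206b8}.
Among these, 47fa30d is not an ancestor of any other common ancestor — it is the merge base.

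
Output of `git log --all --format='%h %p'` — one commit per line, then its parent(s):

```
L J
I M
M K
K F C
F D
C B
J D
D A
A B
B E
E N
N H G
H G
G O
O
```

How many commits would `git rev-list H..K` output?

8

Reachable from K: {A, B, C, D, E, F, G, H, K, N, O}.
Reachable from H: {G, H, O}.
In K's history but not H's: {A, B, C, D, E, F, K, N} — 8 commits.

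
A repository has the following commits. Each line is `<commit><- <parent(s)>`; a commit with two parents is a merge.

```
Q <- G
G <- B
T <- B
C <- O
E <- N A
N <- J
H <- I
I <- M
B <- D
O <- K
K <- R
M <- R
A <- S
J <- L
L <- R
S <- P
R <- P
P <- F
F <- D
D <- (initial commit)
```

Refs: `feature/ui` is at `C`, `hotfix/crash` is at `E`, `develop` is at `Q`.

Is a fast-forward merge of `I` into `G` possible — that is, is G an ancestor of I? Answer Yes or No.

No

A fast-forward from G to I is possible iff G is an ancestor of I.
Ancestors of I: {D, F, I, M, P, R}.
G is not among them, so fast-forward is not possible.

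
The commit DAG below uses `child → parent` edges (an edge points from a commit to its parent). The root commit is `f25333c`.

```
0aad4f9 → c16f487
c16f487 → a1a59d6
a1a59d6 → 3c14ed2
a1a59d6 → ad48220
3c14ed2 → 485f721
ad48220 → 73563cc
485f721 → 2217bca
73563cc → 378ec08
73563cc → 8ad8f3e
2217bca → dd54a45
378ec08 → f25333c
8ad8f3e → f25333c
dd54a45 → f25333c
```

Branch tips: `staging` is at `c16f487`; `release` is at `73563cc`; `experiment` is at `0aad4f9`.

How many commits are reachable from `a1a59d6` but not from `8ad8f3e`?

Reachable from a1a59d6: {2217bca, 378ec08, 3c14ed2, 485f721, 73563cc, 8ad8f3e, a1a59d6, ad48220, dd54a45, f25333c}.
Reachable from 8ad8f3e: {8ad8f3e, f25333c}.
In a1a59d6's history but not 8ad8f3e's: {2217bca, 378ec08, 3c14ed2, 485f721, 73563cc, a1a59d6, ad48220, dd54a45} — 8 commits.

8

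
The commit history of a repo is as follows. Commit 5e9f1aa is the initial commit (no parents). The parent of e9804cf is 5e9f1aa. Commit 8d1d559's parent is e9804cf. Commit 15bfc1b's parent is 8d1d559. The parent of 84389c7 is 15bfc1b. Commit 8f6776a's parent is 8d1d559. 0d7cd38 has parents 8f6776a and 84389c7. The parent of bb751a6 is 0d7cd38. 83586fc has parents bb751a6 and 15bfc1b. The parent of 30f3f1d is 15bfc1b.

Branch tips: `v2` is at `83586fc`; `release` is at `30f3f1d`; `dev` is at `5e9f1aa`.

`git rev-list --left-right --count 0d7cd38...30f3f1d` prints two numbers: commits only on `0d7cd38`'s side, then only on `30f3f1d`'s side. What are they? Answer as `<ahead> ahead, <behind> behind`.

Reachable from 0d7cd38: {0d7cd38, 15bfc1b, 5e9f1aa, 84389c7, 8d1d559, 8f6776a, e9804cf}.
Reachable from 30f3f1d: {15bfc1b, 30f3f1d, 5e9f1aa, 8d1d559, e9804cf}.
Only in 0d7cd38's history (ahead): {0d7cd38, 84389c7, 8f6776a} — 3.
Only in 30f3f1d's history (behind): {30f3f1d} — 1.

3 ahead, 1 behind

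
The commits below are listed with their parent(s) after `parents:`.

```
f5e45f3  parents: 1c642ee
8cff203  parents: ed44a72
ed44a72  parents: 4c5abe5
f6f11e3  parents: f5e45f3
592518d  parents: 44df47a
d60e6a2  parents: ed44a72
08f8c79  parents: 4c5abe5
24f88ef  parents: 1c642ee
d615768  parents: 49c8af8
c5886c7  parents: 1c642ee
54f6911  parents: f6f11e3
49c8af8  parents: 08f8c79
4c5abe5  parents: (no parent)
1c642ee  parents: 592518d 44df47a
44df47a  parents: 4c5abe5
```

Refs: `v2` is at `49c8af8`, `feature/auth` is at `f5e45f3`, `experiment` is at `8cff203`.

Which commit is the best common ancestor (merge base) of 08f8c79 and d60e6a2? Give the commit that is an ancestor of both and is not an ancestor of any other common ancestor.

4c5abe5

Ancestors of 08f8c79: {08f8c79, 4c5abe5}.
Ancestors of d60e6a2: {4c5abe5, d60e6a2, ed44a72}.
Common ancestors: {4c5abe5}.
The only common ancestor is 4c5abe5, so it is the merge base.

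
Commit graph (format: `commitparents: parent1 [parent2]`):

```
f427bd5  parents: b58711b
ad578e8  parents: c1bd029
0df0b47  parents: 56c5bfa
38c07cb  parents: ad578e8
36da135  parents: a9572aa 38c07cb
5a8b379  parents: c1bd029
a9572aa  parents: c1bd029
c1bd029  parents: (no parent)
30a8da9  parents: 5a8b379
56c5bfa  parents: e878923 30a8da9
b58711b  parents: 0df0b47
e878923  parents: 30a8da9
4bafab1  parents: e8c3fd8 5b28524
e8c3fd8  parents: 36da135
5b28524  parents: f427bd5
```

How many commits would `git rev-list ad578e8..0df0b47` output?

Reachable from 0df0b47: {0df0b47, 30a8da9, 56c5bfa, 5a8b379, c1bd029, e878923}.
Reachable from ad578e8: {ad578e8, c1bd029}.
In 0df0b47's history but not ad578e8's: {0df0b47, 30a8da9, 56c5bfa, 5a8b379, e878923} — 5 commits.

5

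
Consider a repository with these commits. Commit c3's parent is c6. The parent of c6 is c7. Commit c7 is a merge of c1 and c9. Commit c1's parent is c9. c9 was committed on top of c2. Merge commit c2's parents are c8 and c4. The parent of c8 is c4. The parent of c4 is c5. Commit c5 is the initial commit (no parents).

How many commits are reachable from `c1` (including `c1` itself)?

6

Walking parent pointers from c1: reachable set = {c1, c2, c4, c5, c8, c9}.
That is 6 commits.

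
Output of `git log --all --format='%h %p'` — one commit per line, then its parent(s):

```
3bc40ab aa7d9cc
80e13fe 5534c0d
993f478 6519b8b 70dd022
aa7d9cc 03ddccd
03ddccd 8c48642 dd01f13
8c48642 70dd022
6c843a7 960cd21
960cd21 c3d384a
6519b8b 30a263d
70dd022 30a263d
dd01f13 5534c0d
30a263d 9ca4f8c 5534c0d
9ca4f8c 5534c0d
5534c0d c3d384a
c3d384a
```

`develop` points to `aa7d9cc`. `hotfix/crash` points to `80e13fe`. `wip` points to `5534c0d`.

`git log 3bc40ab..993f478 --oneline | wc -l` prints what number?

Reachable from 993f478: {30a263d, 5534c0d, 6519b8b, 70dd022, 993f478, 9ca4f8c, c3d384a}.
Reachable from 3bc40ab: {03ddccd, 30a263d, 3bc40ab, 5534c0d, 70dd022, 8c48642, 9ca4f8c, aa7d9cc, c3d384a, dd01f13}.
In 993f478's history but not 3bc40ab's: {6519b8b, 993f478} — 2 commits.

2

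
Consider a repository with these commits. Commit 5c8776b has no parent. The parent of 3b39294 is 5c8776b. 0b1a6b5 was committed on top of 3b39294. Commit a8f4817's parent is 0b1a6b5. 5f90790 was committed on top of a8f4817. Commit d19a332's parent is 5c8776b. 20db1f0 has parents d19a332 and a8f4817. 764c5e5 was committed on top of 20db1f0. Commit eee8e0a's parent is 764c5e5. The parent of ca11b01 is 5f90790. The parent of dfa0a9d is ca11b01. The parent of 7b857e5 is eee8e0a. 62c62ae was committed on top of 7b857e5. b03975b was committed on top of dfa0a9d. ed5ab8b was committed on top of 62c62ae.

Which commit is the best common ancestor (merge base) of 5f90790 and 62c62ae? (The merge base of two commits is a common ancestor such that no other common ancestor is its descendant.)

Ancestors of 5f90790: {0b1a6b5, 3b39294, 5c8776b, 5f90790, a8f4817}.
Ancestors of 62c62ae: {0b1a6b5, 20db1f0, 3b39294, 5c8776b, 62c62ae, 764c5e5, 7b857e5, a8f4817, d19a332, eee8e0a}.
Common ancestors: {0b1a6b5, 3b39294, 5c8776b, a8f4817}.
Among these, a8f4817 is not an ancestor of any other common ancestor — it is the merge base.

a8f4817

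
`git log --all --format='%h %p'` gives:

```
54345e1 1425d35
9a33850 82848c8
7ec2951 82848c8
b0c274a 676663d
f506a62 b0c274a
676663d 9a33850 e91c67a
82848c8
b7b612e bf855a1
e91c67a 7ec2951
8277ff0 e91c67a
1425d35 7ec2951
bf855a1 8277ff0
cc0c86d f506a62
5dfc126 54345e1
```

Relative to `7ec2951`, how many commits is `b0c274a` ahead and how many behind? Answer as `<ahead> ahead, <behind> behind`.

Reachable from b0c274a: {676663d, 7ec2951, 82848c8, 9a33850, b0c274a, e91c67a}.
Reachable from 7ec2951: {7ec2951, 82848c8}.
Only in b0c274a's history (ahead): {676663d, 9a33850, b0c274a, e91c67a} — 4.
Only in 7ec2951's history (behind): {} — 0.

4 ahead, 0 behind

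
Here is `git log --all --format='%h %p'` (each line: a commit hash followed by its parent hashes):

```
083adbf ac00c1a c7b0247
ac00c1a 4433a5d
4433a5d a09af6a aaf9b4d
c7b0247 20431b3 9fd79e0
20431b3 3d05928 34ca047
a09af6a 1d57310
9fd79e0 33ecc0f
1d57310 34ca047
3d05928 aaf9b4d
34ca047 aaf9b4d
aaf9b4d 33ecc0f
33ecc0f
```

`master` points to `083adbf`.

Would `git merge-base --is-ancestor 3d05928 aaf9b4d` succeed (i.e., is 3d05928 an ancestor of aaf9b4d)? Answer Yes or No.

Ancestors of aaf9b4d: {33ecc0f, aaf9b4d}.
3d05928 is not in that set, so it is not an ancestor of aaf9b4d.

No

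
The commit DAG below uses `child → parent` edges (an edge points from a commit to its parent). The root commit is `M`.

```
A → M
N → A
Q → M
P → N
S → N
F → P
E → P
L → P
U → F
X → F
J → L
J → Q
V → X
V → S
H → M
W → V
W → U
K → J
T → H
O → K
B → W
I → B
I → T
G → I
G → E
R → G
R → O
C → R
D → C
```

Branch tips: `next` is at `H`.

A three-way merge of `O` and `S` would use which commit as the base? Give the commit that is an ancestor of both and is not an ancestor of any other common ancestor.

Ancestors of O: {A, J, K, L, M, N, O, P, Q}.
Ancestors of S: {A, M, N, S}.
Common ancestors: {A, M, N}.
Among these, N is not an ancestor of any other common ancestor — it is the merge base.

N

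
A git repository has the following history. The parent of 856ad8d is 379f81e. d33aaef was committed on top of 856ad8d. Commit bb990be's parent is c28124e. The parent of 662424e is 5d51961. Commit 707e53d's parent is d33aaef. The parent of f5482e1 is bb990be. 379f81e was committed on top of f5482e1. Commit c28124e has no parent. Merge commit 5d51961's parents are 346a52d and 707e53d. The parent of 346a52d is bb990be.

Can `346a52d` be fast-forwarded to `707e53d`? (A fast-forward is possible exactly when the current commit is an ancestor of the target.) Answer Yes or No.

No

A fast-forward from 346a52d to 707e53d is possible iff 346a52d is an ancestor of 707e53d.
Ancestors of 707e53d: {379f81e, 707e53d, 856ad8d, bb990be, c28124e, d33aaef, f5482e1}.
346a52d is not among them, so fast-forward is not possible.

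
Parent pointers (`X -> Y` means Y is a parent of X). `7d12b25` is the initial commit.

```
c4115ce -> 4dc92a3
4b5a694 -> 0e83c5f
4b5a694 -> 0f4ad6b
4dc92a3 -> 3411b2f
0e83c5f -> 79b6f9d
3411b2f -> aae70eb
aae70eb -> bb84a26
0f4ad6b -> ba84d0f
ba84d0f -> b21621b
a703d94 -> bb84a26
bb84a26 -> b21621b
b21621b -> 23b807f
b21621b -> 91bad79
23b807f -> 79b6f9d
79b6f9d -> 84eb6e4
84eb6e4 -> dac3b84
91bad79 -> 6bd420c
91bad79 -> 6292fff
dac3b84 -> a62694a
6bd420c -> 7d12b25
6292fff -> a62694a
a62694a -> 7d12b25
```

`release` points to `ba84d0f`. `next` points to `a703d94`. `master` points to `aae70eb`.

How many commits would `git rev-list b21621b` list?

10

Walking parent pointers from b21621b: reachable set = {23b807f, 6292fff, 6bd420c, 79b6f9d, 7d12b25, 84eb6e4, 91bad79, a62694a, b21621b, dac3b84}.
That is 10 commits.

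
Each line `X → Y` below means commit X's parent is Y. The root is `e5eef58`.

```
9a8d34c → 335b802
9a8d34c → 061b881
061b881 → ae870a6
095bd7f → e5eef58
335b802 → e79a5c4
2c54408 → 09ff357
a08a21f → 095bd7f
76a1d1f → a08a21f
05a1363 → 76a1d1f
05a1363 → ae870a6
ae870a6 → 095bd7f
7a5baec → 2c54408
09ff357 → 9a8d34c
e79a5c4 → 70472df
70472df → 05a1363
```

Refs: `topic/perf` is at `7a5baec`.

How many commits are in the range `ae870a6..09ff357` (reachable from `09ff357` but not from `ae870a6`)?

Reachable from 09ff357: {05a1363, 061b881, 095bd7f, 09ff357, 335b802, 70472df, 76a1d1f, 9a8d34c, a08a21f, ae870a6, e5eef58, e79a5c4}.
Reachable from ae870a6: {095bd7f, ae870a6, e5eef58}.
In 09ff357's history but not ae870a6's: {05a1363, 061b881, 09ff357, 335b802, 70472df, 76a1d1f, 9a8d34c, a08a21f, e79a5c4} — 9 commits.

9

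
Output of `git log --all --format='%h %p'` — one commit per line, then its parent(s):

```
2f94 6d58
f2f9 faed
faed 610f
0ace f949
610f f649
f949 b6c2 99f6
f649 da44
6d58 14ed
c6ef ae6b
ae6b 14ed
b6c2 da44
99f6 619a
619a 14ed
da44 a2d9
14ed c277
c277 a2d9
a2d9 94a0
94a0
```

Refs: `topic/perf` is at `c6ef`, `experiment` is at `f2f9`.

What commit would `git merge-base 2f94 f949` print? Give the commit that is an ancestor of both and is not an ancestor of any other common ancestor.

Ancestors of 2f94: {14ed, 2f94, 6d58, 94a0, a2d9, c277}.
Ancestors of f949: {14ed, 619a, 94a0, 99f6, a2d9, b6c2, c277, da44, f949}.
Common ancestors: {14ed, 94a0, a2d9, c277}.
Among these, 14ed is not an ancestor of any other common ancestor — it is the merge base.

14ed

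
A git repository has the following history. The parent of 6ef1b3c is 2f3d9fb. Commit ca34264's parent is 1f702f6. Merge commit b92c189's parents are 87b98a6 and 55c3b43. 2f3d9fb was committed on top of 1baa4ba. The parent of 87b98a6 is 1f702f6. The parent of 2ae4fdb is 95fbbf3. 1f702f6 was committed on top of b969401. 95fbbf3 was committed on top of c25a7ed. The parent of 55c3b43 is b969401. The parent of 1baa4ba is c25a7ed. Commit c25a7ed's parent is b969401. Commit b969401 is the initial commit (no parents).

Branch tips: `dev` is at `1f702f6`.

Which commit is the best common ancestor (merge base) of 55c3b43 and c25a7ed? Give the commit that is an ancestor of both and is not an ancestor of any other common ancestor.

b969401

Ancestors of 55c3b43: {55c3b43, b969401}.
Ancestors of c25a7ed: {b969401, c25a7ed}.
Common ancestors: {b969401}.
The only common ancestor is b969401, so it is the merge base.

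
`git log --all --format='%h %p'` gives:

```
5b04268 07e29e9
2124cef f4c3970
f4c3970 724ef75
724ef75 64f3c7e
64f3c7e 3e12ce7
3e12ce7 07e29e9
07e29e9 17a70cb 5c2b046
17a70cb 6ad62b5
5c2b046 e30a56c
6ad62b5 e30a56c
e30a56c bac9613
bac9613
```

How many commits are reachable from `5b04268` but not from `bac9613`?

6

Reachable from 5b04268: {07e29e9, 17a70cb, 5b04268, 5c2b046, 6ad62b5, bac9613, e30a56c}.
Reachable from bac9613: {bac9613}.
In 5b04268's history but not bac9613's: {07e29e9, 17a70cb, 5b04268, 5c2b046, 6ad62b5, e30a56c} — 6 commits.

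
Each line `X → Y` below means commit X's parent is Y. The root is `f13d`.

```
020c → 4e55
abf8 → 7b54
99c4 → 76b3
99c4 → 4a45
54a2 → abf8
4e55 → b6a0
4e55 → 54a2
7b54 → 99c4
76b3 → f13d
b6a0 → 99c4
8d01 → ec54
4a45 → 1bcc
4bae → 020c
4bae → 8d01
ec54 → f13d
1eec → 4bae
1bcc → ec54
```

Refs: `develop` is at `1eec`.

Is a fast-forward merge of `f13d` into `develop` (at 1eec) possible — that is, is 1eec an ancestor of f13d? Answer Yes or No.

A fast-forward from 1eec to f13d is possible iff 1eec is an ancestor of f13d.
Ancestors of f13d: {f13d}.
1eec is not among them, so fast-forward is not possible.

No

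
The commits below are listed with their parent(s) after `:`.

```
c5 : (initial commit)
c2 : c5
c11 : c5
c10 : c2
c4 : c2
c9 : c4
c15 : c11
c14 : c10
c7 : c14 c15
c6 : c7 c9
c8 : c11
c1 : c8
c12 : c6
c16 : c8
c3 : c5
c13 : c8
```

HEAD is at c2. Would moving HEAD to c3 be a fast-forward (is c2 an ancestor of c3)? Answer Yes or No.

No

A fast-forward from c2 to c3 is possible iff c2 is an ancestor of c3.
Ancestors of c3: {c3, c5}.
c2 is not among them, so fast-forward is not possible.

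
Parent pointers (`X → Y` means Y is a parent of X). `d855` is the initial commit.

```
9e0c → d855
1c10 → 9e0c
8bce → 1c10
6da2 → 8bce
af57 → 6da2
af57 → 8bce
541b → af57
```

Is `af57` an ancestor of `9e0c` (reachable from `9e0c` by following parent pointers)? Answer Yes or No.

No

Ancestors of 9e0c: {9e0c, d855}.
af57 is not in that set, so it is not an ancestor of 9e0c.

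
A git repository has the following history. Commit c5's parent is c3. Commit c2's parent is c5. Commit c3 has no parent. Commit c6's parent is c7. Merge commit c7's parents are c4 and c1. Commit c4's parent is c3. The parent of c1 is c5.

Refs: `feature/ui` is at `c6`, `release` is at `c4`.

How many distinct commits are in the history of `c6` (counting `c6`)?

Walking parent pointers from c6: reachable set = {c1, c3, c4, c5, c6, c7}.
That is 6 commits.

6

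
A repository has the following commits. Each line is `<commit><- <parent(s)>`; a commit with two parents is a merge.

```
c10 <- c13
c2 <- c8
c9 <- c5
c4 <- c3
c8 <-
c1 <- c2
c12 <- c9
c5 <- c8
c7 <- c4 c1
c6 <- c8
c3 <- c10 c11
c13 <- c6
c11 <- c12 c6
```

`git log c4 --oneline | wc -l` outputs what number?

10

Walking parent pointers from c4: reachable set = {c10, c11, c12, c13, c3, c4, c5, c6, c8, c9}.
That is 10 commits.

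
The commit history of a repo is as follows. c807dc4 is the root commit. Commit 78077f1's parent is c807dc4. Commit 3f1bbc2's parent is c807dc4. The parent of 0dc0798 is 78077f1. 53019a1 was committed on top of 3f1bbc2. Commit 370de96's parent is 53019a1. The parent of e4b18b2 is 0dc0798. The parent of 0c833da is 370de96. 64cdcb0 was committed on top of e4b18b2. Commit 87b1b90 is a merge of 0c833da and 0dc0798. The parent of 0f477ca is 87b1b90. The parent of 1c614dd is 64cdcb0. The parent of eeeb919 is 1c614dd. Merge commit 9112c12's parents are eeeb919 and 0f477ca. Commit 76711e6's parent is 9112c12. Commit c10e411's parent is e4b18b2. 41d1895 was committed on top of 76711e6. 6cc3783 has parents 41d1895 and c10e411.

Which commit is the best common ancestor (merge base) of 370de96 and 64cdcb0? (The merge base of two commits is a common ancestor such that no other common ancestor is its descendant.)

Ancestors of 370de96: {370de96, 3f1bbc2, 53019a1, c807dc4}.
Ancestors of 64cdcb0: {0dc0798, 64cdcb0, 78077f1, c807dc4, e4b18b2}.
Common ancestors: {c807dc4}.
The only common ancestor is c807dc4, so it is the merge base.

c807dc4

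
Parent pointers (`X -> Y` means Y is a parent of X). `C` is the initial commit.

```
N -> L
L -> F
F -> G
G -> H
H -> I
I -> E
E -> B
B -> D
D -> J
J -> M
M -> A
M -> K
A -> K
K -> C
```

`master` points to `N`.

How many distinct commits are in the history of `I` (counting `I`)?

Walking parent pointers from I: reachable set = {A, B, C, D, E, I, J, K, M}.
That is 9 commits.

9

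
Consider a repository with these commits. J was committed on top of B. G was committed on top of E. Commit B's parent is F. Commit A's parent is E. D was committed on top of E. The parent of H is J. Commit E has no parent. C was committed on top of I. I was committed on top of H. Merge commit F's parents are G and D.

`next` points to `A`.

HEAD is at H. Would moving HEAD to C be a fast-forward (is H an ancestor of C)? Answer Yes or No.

Yes

A fast-forward from H to C is possible iff H is an ancestor of C.
Ancestors of C: {B, C, D, E, F, G, H, I, J}.
H is among them, so fast-forward is possible.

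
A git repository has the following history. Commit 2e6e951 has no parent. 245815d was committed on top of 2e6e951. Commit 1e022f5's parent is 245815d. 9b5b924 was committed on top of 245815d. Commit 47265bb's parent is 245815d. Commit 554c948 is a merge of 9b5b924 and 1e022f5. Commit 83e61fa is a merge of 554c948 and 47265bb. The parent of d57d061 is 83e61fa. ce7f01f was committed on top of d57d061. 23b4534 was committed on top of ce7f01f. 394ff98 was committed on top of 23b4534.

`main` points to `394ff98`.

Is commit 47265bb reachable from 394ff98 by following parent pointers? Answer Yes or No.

Ancestors of 394ff98 (commits reachable by following parents): {1e022f5, 23b4534, 245815d, 2e6e951, 394ff98, 47265bb, 554c948, 83e61fa, 9b5b924, ce7f01f, d57d061}.
47265bb is in that set, so it is an ancestor of 394ff98.

Yes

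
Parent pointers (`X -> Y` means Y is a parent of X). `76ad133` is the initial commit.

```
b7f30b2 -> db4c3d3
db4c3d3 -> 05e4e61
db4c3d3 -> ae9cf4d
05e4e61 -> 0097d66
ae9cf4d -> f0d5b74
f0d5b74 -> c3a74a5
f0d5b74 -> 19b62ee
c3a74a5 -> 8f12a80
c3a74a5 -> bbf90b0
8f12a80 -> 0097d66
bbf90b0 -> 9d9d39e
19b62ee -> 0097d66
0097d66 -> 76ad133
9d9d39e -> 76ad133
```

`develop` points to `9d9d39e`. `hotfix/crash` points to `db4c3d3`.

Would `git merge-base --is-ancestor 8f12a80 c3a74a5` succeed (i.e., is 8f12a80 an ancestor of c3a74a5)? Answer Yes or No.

Yes

Ancestors of c3a74a5 (commits reachable by following parents): {0097d66, 76ad133, 8f12a80, 9d9d39e, bbf90b0, c3a74a5}.
8f12a80 is in that set, so it is an ancestor of c3a74a5.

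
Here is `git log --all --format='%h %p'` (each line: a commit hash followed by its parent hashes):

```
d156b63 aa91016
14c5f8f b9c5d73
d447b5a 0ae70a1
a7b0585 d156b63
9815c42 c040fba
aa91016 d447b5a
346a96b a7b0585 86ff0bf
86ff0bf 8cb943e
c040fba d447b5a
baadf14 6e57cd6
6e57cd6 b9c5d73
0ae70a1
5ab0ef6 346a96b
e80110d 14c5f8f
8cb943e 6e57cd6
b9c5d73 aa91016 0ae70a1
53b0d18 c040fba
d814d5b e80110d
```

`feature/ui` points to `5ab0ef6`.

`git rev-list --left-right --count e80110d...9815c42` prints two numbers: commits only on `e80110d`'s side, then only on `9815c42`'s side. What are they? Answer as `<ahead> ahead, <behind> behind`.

4 ahead, 2 behind

Reachable from e80110d: {0ae70a1, 14c5f8f, aa91016, b9c5d73, d447b5a, e80110d}.
Reachable from 9815c42: {0ae70a1, 9815c42, c040fba, d447b5a}.
Only in e80110d's history (ahead): {14c5f8f, aa91016, b9c5d73, e80110d} — 4.
Only in 9815c42's history (behind): {9815c42, c040fba} — 2.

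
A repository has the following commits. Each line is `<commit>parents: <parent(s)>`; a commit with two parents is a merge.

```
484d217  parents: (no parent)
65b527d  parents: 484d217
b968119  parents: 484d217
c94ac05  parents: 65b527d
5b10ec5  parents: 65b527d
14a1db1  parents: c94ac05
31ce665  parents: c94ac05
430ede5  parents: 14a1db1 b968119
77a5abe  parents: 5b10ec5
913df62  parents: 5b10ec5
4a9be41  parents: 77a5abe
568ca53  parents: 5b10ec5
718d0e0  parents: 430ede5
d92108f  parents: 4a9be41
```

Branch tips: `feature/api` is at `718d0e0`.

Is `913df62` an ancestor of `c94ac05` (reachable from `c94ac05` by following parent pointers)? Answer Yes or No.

Ancestors of c94ac05: {484d217, 65b527d, c94ac05}.
913df62 is not in that set, so it is not an ancestor of c94ac05.

No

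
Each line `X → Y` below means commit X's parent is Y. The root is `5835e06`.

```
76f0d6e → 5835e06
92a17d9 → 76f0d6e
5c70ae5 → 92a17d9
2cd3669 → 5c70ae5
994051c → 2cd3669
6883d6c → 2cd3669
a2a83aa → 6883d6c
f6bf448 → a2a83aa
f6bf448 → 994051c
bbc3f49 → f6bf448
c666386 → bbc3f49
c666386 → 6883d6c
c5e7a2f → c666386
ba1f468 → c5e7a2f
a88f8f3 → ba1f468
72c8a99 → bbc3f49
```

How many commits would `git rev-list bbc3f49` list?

10

Walking parent pointers from bbc3f49: reachable set = {2cd3669, 5835e06, 5c70ae5, 6883d6c, 76f0d6e, 92a17d9, 994051c, a2a83aa, bbc3f49, f6bf448}.
That is 10 commits.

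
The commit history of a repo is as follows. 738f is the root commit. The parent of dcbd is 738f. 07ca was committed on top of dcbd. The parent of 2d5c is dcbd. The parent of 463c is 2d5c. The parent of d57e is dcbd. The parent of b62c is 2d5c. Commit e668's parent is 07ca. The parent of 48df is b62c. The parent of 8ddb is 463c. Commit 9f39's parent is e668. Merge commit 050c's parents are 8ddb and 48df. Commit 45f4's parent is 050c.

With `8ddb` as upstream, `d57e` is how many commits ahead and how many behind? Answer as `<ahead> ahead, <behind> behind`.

Reachable from d57e: {738f, d57e, dcbd}.
Reachable from 8ddb: {2d5c, 463c, 738f, 8ddb, dcbd}.
Only in d57e's history (ahead): {d57e} — 1.
Only in 8ddb's history (behind): {2d5c, 463c, 8ddb} — 3.

1 ahead, 3 behind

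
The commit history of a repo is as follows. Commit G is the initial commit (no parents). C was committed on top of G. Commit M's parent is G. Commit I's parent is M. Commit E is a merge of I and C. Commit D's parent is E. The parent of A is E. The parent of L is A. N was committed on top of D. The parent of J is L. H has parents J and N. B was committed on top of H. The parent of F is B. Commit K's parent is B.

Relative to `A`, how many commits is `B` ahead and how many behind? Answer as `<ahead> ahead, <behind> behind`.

6 ahead, 0 behind

Reachable from B: {A, B, C, D, E, G, H, I, J, L, M, N}.
Reachable from A: {A, C, E, G, I, M}.
Only in B's history (ahead): {B, D, H, J, L, N} — 6.
Only in A's history (behind): {} — 0.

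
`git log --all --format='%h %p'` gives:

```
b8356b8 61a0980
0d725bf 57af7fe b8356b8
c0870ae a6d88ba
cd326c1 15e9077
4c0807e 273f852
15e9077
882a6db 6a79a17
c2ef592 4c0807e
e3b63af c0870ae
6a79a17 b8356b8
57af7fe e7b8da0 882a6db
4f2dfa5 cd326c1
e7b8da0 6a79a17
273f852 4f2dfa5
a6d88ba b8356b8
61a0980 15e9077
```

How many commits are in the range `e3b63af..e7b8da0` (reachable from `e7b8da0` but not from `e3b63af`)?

Reachable from e7b8da0: {15e9077, 61a0980, 6a79a17, b8356b8, e7b8da0}.
Reachable from e3b63af: {15e9077, 61a0980, a6d88ba, b8356b8, c0870ae, e3b63af}.
In e7b8da0's history but not e3b63af's: {6a79a17, e7b8da0} — 2 commits.

2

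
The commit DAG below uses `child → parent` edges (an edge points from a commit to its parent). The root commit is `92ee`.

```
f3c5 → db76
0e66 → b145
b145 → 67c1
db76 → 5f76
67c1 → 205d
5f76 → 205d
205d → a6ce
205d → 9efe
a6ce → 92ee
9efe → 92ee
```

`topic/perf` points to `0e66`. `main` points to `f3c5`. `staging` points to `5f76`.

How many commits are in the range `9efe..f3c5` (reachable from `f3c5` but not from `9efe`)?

5

Reachable from f3c5: {205d, 5f76, 92ee, 9efe, a6ce, db76, f3c5}.
Reachable from 9efe: {92ee, 9efe}.
In f3c5's history but not 9efe's: {205d, 5f76, a6ce, db76, f3c5} — 5 commits.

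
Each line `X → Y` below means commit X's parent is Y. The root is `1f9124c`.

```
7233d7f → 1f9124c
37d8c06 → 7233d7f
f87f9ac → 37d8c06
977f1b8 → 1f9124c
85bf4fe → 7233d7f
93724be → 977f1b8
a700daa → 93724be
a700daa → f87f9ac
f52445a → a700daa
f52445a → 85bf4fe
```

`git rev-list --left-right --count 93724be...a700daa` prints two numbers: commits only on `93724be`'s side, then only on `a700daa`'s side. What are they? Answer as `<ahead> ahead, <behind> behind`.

0 ahead, 4 behind

Reachable from 93724be: {1f9124c, 93724be, 977f1b8}.
Reachable from a700daa: {1f9124c, 37d8c06, 7233d7f, 93724be, 977f1b8, a700daa, f87f9ac}.
Only in 93724be's history (ahead): {} — 0.
Only in a700daa's history (behind): {37d8c06, 7233d7f, a700daa, f87f9ac} — 4.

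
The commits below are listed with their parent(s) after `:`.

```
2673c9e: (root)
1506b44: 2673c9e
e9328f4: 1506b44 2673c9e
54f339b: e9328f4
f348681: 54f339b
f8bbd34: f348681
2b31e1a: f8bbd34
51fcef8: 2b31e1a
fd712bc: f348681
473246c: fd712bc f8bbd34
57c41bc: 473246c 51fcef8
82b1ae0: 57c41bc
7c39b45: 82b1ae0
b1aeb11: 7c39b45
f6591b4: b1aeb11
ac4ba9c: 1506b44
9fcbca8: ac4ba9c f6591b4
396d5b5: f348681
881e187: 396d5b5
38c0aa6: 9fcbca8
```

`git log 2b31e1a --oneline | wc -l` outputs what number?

7

Walking parent pointers from 2b31e1a: reachable set = {1506b44, 2673c9e, 2b31e1a, 54f339b, e9328f4, f348681, f8bbd34}.
That is 7 commits.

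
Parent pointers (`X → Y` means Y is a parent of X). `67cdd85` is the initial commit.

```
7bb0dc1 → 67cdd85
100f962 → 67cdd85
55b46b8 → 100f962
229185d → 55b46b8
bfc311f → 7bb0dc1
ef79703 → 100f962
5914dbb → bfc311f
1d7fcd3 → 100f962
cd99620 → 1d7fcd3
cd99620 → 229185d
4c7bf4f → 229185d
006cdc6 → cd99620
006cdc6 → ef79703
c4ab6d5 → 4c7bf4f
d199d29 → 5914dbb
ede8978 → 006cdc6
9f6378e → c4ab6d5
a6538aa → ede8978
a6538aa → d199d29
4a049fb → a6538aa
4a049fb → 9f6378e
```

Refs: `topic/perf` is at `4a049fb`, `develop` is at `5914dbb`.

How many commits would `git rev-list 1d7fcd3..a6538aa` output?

Reachable from a6538aa: {006cdc6, 100f962, 1d7fcd3, 229185d, 55b46b8, 5914dbb, 67cdd85, 7bb0dc1, a6538aa, bfc311f, cd99620, d199d29, ede8978, ef79703}.
Reachable from 1d7fcd3: {100f962, 1d7fcd3, 67cdd85}.
In a6538aa's history but not 1d7fcd3's: {006cdc6, 229185d, 55b46b8, 5914dbb, 7bb0dc1, a6538aa, bfc311f, cd99620, d199d29, ede8978, ef79703} — 11 commits.

11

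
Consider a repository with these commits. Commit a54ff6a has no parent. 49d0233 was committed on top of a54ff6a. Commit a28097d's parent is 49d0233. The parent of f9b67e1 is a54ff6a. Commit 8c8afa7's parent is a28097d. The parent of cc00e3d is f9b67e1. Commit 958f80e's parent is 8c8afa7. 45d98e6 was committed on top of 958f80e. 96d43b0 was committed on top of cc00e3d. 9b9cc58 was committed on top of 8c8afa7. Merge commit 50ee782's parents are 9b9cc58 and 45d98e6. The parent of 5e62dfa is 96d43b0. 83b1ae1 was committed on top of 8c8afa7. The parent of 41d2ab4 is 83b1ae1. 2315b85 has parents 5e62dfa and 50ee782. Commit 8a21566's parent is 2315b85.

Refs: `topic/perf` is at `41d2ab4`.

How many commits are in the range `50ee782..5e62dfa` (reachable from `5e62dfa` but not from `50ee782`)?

Reachable from 5e62dfa: {5e62dfa, 96d43b0, a54ff6a, cc00e3d, f9b67e1}.
Reachable from 50ee782: {45d98e6, 49d0233, 50ee782, 8c8afa7, 958f80e, 9b9cc58, a28097d, a54ff6a}.
In 5e62dfa's history but not 50ee782's: {5e62dfa, 96d43b0, cc00e3d, f9b67e1} — 4 commits.

4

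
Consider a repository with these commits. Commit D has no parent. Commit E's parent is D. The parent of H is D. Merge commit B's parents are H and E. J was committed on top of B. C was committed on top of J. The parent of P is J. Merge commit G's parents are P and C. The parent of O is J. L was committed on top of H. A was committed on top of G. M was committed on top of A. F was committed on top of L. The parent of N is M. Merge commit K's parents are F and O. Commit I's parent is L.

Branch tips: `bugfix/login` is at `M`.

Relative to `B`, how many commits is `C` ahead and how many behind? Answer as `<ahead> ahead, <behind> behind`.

Reachable from C: {B, C, D, E, H, J}.
Reachable from B: {B, D, E, H}.
Only in C's history (ahead): {C, J} — 2.
Only in B's history (behind): {} — 0.

2 ahead, 0 behind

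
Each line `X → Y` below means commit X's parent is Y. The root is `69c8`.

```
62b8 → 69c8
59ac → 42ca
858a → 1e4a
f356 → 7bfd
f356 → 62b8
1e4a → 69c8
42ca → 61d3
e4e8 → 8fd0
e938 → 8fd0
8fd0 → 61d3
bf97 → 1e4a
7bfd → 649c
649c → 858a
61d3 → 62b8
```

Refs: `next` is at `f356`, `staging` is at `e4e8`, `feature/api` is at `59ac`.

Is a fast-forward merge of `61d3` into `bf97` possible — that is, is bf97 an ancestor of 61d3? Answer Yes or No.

A fast-forward from bf97 to 61d3 is possible iff bf97 is an ancestor of 61d3.
Ancestors of 61d3: {61d3, 62b8, 69c8}.
bf97 is not among them, so fast-forward is not possible.

No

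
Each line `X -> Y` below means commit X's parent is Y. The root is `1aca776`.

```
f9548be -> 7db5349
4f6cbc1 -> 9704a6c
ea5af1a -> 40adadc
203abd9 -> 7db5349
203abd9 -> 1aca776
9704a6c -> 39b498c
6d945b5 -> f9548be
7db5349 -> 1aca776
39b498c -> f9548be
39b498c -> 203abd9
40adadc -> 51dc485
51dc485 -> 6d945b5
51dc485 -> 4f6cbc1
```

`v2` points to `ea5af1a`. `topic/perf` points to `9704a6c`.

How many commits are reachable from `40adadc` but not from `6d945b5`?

6

Reachable from 40adadc: {1aca776, 203abd9, 39b498c, 40adadc, 4f6cbc1, 51dc485, 6d945b5, 7db5349, 9704a6c, f9548be}.
Reachable from 6d945b5: {1aca776, 6d945b5, 7db5349, f9548be}.
In 40adadc's history but not 6d945b5's: {203abd9, 39b498c, 40adadc, 4f6cbc1, 51dc485, 9704a6c} — 6 commits.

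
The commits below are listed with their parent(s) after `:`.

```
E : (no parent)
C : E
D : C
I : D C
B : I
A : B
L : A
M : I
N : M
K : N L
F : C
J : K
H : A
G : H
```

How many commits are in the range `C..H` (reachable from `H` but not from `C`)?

5

Reachable from H: {A, B, C, D, E, H, I}.
Reachable from C: {C, E}.
In H's history but not C's: {A, B, D, H, I} — 5 commits.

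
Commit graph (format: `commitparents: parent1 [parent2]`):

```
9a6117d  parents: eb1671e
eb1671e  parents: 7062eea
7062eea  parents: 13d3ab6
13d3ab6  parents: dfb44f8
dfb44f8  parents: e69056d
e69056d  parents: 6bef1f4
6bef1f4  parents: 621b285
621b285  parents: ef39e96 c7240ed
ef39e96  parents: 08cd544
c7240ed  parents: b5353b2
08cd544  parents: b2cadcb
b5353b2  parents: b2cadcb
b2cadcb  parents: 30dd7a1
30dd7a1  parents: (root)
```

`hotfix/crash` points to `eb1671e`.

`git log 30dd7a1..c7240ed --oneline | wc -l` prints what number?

Reachable from c7240ed: {30dd7a1, b2cadcb, b5353b2, c7240ed}.
Reachable from 30dd7a1: {30dd7a1}.
In c7240ed's history but not 30dd7a1's: {b2cadcb, b5353b2, c7240ed} — 3 commits.

3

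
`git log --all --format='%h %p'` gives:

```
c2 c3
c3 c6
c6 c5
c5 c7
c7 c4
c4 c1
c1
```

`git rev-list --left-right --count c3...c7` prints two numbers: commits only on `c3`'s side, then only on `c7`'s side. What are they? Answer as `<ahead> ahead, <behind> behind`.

3 ahead, 0 behind

Reachable from c3: {c1, c3, c4, c5, c6, c7}.
Reachable from c7: {c1, c4, c7}.
Only in c3's history (ahead): {c3, c5, c6} — 3.
Only in c7's history (behind): {} — 0.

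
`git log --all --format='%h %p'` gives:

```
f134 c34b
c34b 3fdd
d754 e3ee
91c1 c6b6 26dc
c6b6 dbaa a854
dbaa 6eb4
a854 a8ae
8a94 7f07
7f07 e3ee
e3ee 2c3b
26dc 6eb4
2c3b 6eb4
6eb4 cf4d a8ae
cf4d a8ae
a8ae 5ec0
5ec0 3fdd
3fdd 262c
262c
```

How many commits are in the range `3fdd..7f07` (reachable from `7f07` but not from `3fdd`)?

7

Reachable from 7f07: {262c, 2c3b, 3fdd, 5ec0, 6eb4, 7f07, a8ae, cf4d, e3ee}.
Reachable from 3fdd: {262c, 3fdd}.
In 7f07's history but not 3fdd's: {2c3b, 5ec0, 6eb4, 7f07, a8ae, cf4d, e3ee} — 7 commits.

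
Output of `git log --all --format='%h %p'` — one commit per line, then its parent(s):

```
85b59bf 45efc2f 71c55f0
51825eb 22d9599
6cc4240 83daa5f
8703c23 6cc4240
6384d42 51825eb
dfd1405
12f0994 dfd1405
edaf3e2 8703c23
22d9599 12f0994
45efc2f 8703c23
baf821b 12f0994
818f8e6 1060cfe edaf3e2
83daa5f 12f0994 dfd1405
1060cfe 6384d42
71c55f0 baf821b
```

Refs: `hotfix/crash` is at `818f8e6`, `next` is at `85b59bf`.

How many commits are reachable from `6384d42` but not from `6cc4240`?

3

Reachable from 6384d42: {12f0994, 22d9599, 51825eb, 6384d42, dfd1405}.
Reachable from 6cc4240: {12f0994, 6cc4240, 83daa5f, dfd1405}.
In 6384d42's history but not 6cc4240's: {22d9599, 51825eb, 6384d42} — 3 commits.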